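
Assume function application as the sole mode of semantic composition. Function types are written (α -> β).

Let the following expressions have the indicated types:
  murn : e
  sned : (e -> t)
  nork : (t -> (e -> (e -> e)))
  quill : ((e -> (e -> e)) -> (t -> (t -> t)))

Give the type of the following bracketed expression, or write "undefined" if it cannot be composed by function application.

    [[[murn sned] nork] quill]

(t -> (t -> t))

[murn sned]: (e -> t) applied to e yields t.
[[murn sned] nork]: (t -> (e -> (e -> e))) applied to t yields (e -> (e -> e)).
[[[murn sned] nork] quill]: ((e -> (e -> e)) -> (t -> (t -> t))) applied to (e -> (e -> e)) yields (t -> (t -> t)).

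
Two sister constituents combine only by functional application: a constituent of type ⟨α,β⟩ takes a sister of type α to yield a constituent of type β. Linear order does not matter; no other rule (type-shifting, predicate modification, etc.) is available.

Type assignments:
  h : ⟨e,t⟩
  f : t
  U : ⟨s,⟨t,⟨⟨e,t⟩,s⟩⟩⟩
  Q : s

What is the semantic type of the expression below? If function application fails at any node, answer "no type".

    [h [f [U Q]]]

s

[U Q] — U of type ⟨s,⟨t,⟨⟨e,t⟩,s⟩⟩⟩ combines with Q of type s: type ⟨t,⟨⟨e,t⟩,s⟩⟩.
[f [U Q]] — [U Q] of type ⟨t,⟨⟨e,t⟩,s⟩⟩ combines with f of type t: type ⟨⟨e,t⟩,s⟩.
[h [f [U Q]]] — [f [U Q]] of type ⟨⟨e,t⟩,s⟩ combines with h of type ⟨e,t⟩: type s.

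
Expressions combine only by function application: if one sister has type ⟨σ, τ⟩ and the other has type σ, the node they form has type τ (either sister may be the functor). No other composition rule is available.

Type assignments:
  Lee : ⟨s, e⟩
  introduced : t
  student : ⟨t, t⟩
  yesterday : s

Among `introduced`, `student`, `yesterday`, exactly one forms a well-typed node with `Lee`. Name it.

introduced : t — neither side's domain matches the other.
student : ⟨t, t⟩ — neither side's domain matches the other.
yesterday — combines: Lee : ⟨s, e⟩ takes yesterday : s as argument, giving e.

yesterday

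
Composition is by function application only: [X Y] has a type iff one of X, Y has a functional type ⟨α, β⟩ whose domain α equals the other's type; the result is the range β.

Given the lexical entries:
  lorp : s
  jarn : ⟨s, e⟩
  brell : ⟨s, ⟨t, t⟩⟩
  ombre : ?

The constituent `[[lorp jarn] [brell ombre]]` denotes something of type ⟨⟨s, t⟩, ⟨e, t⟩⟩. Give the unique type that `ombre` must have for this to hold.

[[lorp jarn] [brell ombre]] must have type ⟨⟨s, t⟩, ⟨e, t⟩⟩. The sister [lorp jarn] has type e; that is not a function onto ⟨⟨s, t⟩, ⟨e, t⟩⟩, so [brell ombre] must be the functor, of type ⟨e, ⟨⟨s, t⟩, ⟨e, t⟩⟩⟩.
[brell ombre] must have type ⟨e, ⟨⟨s, t⟩, ⟨e, t⟩⟩⟩. The sister brell has type ⟨s, ⟨t, t⟩⟩; that is not a function onto ⟨e, ⟨⟨s, t⟩, ⟨e, t⟩⟩⟩, so ombre must be the functor, of type ⟨⟨s, ⟨t, t⟩⟩, ⟨e, ⟨⟨s, t⟩, ⟨e, t⟩⟩⟩⟩.

⟨⟨s, ⟨t, t⟩⟩, ⟨e, ⟨⟨s, t⟩, ⟨e, t⟩⟩⟩⟩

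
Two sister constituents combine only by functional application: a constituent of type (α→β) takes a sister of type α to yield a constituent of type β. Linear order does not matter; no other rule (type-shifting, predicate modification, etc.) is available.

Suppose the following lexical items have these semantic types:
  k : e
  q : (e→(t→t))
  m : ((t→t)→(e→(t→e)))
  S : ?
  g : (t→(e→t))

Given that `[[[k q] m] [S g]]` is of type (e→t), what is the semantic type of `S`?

[[[k q] m] [S g]] must have type (e→t). The sister [[k q] m] has type (e→(t→e)); that is not a function onto (e→t), so [S g] must be the functor, of type ((e→(t→e))→(e→t)).
[S g] must have type ((e→(t→e))→(e→t)). The sister g has type (t→(e→t)); that is not a function onto ((e→(t→e))→(e→t)), so S must be the functor, of type ((t→(e→t))→((e→(t→e))→(e→t))).

((t→(e→t))→((e→(t→e))→(e→t)))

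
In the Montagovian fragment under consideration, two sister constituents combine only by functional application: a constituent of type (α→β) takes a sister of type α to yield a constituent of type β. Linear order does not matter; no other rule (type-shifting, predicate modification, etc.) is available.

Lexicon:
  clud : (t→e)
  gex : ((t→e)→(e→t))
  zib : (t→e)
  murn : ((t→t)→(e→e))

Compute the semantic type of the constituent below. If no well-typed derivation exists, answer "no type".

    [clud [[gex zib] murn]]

no type

[gex zib] — gex of type ((t→e)→(e→t)) combines with zib of type (t→e): type (e→t).
At [[gex zib] murn]: neither (e→t) nor ((t→t)→(e→e)) can take the other as argument; the node is ill-typed.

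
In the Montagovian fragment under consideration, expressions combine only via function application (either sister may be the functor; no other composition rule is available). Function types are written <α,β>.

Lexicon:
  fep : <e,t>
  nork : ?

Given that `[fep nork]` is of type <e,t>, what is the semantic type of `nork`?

<<e,t>,<e,t>>

At [fep nork] (required: <e,t>): fep is <e,t>, which is not a function with range <e,t>; hence nork is the functor — type <<e,t>,<e,t>>.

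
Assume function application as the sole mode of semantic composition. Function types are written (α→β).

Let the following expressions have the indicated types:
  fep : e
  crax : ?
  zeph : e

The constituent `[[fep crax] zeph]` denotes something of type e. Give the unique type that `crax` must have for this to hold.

(e→(e→e))

[[fep crax] zeph] is required to be e. zeph : e cannot yield e as functor, so [fep crax] : (e→e).
[fep crax] is required to be (e→e). fep : e cannot yield (e→e) as functor, so crax : (e→(e→e)).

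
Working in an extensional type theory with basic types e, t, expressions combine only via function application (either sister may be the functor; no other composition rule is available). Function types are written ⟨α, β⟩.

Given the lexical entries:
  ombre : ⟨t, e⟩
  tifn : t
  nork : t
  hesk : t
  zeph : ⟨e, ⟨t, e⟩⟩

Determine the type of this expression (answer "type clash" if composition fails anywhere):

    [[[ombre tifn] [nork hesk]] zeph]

[ombre tifn]: ⟨t, e⟩ applied to t yields e.
[nork hesk]: t with t — neither is a function whose domain matches the other; composition fails here.

type clash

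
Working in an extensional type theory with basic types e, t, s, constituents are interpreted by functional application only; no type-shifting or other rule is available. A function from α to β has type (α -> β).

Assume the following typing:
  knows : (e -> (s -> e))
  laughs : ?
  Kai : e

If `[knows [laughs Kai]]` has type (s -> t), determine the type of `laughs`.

For [knows [laughs Kai]] to have type (s -> t) with knows of type (e -> (s -> e)), [laughs Kai] must be the function: [laughs Kai] : ((e -> (s -> e)) -> (s -> t)).
For [laughs Kai] to have type ((e -> (s -> e)) -> (s -> t)) with Kai of type e, laughs must be the function: laughs : (e -> ((e -> (s -> e)) -> (s -> t))).

(e -> ((e -> (s -> e)) -> (s -> t)))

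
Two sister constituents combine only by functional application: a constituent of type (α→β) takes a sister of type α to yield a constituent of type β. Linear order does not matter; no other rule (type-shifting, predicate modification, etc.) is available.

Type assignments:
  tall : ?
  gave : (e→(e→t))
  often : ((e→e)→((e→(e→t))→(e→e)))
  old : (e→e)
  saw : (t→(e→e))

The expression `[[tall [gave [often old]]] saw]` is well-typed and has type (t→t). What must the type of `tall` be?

((e→e)→((t→(e→e))→(t→t)))

[[tall [gave [often old]]] saw] must have type (t→t). The sister saw has type (t→(e→e)); that is not a function onto (t→t), so [tall [gave [often old]]] must be the functor, of type ((t→(e→e))→(t→t)).
[tall [gave [often old]]] must have type ((t→(e→e))→(t→t)). The sister [gave [often old]] has type (e→e); that is not a function onto ((t→(e→e))→(t→t)), so tall must be the functor, of type ((e→e)→((t→(e→e))→(t→t))).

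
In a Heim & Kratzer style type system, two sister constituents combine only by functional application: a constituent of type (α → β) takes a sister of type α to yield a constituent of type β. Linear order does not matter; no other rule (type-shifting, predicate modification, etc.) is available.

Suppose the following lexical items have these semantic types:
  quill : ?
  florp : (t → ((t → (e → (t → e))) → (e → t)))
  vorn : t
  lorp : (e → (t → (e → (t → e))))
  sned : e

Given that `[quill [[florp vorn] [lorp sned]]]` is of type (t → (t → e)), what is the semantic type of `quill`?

For [quill [[florp vorn] [lorp sned]]] to have type (t → (t → e)) with [[florp vorn] [lorp sned]] of type (e → t), quill must be the function: quill : ((e → t) → (t → (t → e))).

((e → t) → (t → (t → e)))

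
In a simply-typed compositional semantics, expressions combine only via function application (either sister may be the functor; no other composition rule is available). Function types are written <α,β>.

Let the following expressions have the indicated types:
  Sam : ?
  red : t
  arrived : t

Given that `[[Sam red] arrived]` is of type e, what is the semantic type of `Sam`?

<t,<t,e>>

For [[Sam red] arrived] to have type e with arrived of type t, [Sam red] must be the function: [Sam red] : <t,e>.
For [Sam red] to have type <t,e> with red of type t, Sam must be the function: Sam : <t,<t,e>>.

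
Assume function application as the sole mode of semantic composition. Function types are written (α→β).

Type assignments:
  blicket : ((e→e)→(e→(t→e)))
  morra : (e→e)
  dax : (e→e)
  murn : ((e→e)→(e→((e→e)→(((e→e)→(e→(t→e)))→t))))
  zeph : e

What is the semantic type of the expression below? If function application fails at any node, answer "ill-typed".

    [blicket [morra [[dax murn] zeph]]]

t

[dax murn]: functor murn : ((e→e)→(e→((e→e)→(((e→e)→(e→(t→e)))→t)))), argument dax : (e→e); result (e→((e→e)→(((e→e)→(e→(t→e)))→t))).
[[dax murn] zeph]: functor [dax murn] : (e→((e→e)→(((e→e)→(e→(t→e)))→t))), argument zeph : e; result ((e→e)→(((e→e)→(e→(t→e)))→t)).
[morra [[dax murn] zeph]]: functor [[dax murn] zeph] : ((e→e)→(((e→e)→(e→(t→e)))→t)), argument morra : (e→e); result (((e→e)→(e→(t→e)))→t).
[blicket [morra [[dax murn] zeph]]]: functor [morra [[dax murn] zeph]] : (((e→e)→(e→(t→e)))→t), argument blicket : ((e→e)→(e→(t→e))); result t.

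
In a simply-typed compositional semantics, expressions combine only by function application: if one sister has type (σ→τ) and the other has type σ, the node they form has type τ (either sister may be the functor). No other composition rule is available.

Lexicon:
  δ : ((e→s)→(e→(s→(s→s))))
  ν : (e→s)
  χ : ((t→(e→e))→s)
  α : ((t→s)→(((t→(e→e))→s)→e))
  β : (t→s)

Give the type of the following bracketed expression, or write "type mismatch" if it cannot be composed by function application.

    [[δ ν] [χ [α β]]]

(s→(s→s))

[δ ν] — δ of type ((e→s)→(e→(s→(s→s)))) combines with ν of type (e→s): type (e→(s→(s→s))).
[α β] — α of type ((t→s)→(((t→(e→e))→s)→e)) combines with β of type (t→s): type (((t→(e→e))→s)→e).
[χ [α β]] — [α β] of type (((t→(e→e))→s)→e) combines with χ of type ((t→(e→e))→s): type e.
[[δ ν] [χ [α β]]] — [δ ν] of type (e→(s→(s→s))) combines with [χ [α β]] of type e: type (s→(s→s)).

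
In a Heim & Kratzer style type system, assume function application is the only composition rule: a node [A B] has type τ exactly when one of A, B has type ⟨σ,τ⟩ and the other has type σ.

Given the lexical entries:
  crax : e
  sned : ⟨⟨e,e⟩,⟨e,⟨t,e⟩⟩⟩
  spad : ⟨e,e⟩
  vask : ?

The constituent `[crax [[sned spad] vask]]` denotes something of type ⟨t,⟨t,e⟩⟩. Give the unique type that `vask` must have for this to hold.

[crax [[sned spad] vask]] must have type ⟨t,⟨t,e⟩⟩. The sister crax has type e; that is not a function onto ⟨t,⟨t,e⟩⟩, so [[sned spad] vask] must be the functor, of type ⟨e,⟨t,⟨t,e⟩⟩⟩.
[[sned spad] vask] must have type ⟨e,⟨t,⟨t,e⟩⟩⟩. The sister [sned spad] has type ⟨e,⟨t,e⟩⟩; that is not a function onto ⟨e,⟨t,⟨t,e⟩⟩⟩, so vask must be the functor, of type ⟨⟨e,⟨t,e⟩⟩,⟨e,⟨t,⟨t,e⟩⟩⟩⟩.

⟨⟨e,⟨t,e⟩⟩,⟨e,⟨t,⟨t,e⟩⟩⟩⟩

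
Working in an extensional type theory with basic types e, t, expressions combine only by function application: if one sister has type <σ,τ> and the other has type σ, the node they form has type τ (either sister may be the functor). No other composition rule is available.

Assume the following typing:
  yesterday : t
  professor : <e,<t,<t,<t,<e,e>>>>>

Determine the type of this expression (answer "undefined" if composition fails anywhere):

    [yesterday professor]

undefined

At [yesterday professor]: neither t nor <e,<t,<t,<t,<e,e>>>>> can take the other as argument; the node is ill-typed.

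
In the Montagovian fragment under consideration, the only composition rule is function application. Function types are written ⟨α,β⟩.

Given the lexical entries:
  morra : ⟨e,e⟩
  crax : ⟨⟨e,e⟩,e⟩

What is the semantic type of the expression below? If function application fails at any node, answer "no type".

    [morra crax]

e

[morra crax] — crax of type ⟨⟨e,e⟩,e⟩ combines with morra of type ⟨e,e⟩: type e.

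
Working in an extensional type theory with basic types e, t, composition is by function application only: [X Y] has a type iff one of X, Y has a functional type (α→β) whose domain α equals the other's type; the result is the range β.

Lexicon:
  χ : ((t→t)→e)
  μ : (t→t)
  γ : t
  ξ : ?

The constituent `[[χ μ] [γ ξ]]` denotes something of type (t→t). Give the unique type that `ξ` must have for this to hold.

(t→(e→(t→t)))

At [[χ μ] [γ ξ]] (required: (t→t)): [χ μ] is e, which is not a function with range (t→t); hence [γ ξ] is the functor — type (e→(t→t)).
At [γ ξ] (required: (e→(t→t))): γ is t, which is not a function with range (e→(t→t)); hence ξ is the functor — type (t→(e→(t→t))).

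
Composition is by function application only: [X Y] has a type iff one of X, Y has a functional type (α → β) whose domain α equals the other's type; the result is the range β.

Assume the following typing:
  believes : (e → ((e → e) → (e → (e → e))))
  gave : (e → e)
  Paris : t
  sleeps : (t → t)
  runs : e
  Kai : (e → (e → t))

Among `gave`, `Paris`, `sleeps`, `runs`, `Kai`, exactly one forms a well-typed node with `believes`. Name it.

gave : (e → e) — believes needs e; gave needs e; neither fits.
Paris : t — believes needs e; Paris needs nothing (atomic); neither fits.
sleeps : (t → t) — believes needs e; sleeps needs t; neither fits.
runs — combines: believes : (e → ((e → e) → (e → (e → e)))) takes runs : e as argument, giving ((e → e) → (e → (e → e))).
Kai : (e → (e → t)) — believes needs e; Kai needs e; neither fits.

runs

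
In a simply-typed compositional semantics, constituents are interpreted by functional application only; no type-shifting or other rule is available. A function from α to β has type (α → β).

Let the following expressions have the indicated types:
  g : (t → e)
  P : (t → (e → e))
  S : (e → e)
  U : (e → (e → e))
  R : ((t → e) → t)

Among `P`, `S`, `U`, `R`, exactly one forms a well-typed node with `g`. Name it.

P : (t → (e → e)) — neither side's domain matches the other.
S : (e → e) — neither side's domain matches the other.
U : (e → (e → e)) — neither side's domain matches the other.
R — combines: R : ((t → e) → t) takes g : (t → e) as argument, giving t.

R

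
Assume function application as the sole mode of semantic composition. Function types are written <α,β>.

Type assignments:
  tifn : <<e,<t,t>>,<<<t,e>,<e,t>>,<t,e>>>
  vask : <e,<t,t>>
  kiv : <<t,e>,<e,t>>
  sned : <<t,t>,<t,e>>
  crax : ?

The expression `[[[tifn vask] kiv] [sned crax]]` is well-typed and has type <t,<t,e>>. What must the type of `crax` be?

For [[[tifn vask] kiv] [sned crax]] to have type <t,<t,e>> with [[tifn vask] kiv] of type <t,e>, [sned crax] must be the function: [sned crax] : <<t,e>,<t,<t,e>>>.
For [sned crax] to have type <<t,e>,<t,<t,e>>> with sned of type <<t,t>,<t,e>>, crax must be the function: crax : <<<t,t>,<t,e>>,<<t,e>,<t,<t,e>>>>.

<<<t,t>,<t,e>>,<<t,e>,<t,<t,e>>>>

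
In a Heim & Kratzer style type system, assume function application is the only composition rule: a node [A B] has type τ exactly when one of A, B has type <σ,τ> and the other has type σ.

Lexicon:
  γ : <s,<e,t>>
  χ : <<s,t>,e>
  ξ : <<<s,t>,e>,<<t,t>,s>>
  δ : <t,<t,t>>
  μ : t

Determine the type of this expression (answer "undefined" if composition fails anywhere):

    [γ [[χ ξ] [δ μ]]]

<e,t>

[χ ξ]: functor ξ : <<<s,t>,e>,<<t,t>,s>>, argument χ : <<s,t>,e>; result <<t,t>,s>.
[δ μ]: functor δ : <t,<t,t>>, argument μ : t; result <t,t>.
[[χ ξ] [δ μ]]: functor [χ ξ] : <<t,t>,s>, argument [δ μ] : <t,t>; result s.
[γ [[χ ξ] [δ μ]]]: functor γ : <s,<e,t>>, argument [[χ ξ] [δ μ]] : s; result <e,t>.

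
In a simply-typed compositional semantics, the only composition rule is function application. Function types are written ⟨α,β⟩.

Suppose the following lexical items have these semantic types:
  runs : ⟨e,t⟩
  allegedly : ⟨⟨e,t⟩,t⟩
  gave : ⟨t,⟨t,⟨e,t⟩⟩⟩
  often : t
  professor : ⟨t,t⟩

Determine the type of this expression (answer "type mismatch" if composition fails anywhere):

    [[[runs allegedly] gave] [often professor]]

⟨e,t⟩

[runs allegedly] — allegedly of type ⟨⟨e,t⟩,t⟩ combines with runs of type ⟨e,t⟩: type t.
[[runs allegedly] gave] — gave of type ⟨t,⟨t,⟨e,t⟩⟩⟩ combines with [runs allegedly] of type t: type ⟨t,⟨e,t⟩⟩.
[often professor] — professor of type ⟨t,t⟩ combines with often of type t: type t.
[[[runs allegedly] gave] [often professor]] — [[runs allegedly] gave] of type ⟨t,⟨e,t⟩⟩ combines with [often professor] of type t: type ⟨e,t⟩.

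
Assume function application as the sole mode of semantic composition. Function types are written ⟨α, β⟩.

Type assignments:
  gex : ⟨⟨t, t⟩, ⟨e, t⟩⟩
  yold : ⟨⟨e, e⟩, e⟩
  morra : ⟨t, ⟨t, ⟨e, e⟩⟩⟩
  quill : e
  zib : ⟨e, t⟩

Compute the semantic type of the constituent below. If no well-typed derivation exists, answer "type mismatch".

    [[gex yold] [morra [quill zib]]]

type mismatch

[gex yold]: ⟨⟨t, t⟩, ⟨e, t⟩⟩ and ⟨⟨e, e⟩, e⟩ cannot combine by function application — type clash.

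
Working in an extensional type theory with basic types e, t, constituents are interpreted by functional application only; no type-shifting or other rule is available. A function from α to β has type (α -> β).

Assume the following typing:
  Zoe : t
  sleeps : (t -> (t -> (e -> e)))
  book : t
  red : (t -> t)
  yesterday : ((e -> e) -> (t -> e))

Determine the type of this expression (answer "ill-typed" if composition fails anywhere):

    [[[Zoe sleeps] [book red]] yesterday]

(t -> e)

[Zoe sleeps] — sleeps of type (t -> (t -> (e -> e))) combines with Zoe of type t: type (t -> (e -> e)).
[book red] — red of type (t -> t) combines with book of type t: type t.
[[Zoe sleeps] [book red]] — [Zoe sleeps] of type (t -> (e -> e)) combines with [book red] of type t: type (e -> e).
[[[Zoe sleeps] [book red]] yesterday] — yesterday of type ((e -> e) -> (t -> e)) combines with [[Zoe sleeps] [book red]] of type (e -> e): type (t -> e).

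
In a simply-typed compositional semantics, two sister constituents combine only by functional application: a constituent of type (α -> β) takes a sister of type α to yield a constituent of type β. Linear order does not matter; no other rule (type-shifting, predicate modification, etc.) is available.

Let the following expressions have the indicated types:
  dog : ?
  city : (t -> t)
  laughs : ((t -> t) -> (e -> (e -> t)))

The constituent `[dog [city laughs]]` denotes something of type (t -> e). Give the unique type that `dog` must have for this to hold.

At [dog [city laughs]] (required: (t -> e)): [city laughs] is (e -> (e -> t)), which is not a function with range (t -> e); hence dog is the functor — type ((e -> (e -> t)) -> (t -> e)).

((e -> (e -> t)) -> (t -> e))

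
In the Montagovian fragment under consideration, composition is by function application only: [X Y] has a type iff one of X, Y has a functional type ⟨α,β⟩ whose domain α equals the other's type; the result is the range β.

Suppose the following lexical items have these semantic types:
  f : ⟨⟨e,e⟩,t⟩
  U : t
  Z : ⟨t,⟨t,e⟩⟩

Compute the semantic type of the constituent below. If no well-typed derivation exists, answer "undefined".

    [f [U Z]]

undefined

[U Z]: ⟨t,⟨t,e⟩⟩ applied to t yields ⟨t,e⟩.
At [f [U Z]]: neither ⟨⟨e,e⟩,t⟩ nor ⟨t,e⟩ can take the other as argument; the node is ill-typed.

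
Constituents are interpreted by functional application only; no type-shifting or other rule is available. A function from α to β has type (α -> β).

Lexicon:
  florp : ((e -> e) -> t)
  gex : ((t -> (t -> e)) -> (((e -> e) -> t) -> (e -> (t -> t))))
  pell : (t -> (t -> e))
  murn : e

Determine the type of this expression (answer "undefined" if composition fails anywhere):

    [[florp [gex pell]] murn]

At [gex pell], gex : ((t -> (t -> e)) -> (((e -> e) -> t) -> (e -> (t -> t)))) takes pell : (t -> (t -> e)), giving (((e -> e) -> t) -> (e -> (t -> t))).
At [florp [gex pell]], [gex pell] : (((e -> e) -> t) -> (e -> (t -> t))) takes florp : ((e -> e) -> t), giving (e -> (t -> t)).
At [[florp [gex pell]] murn], [florp [gex pell]] : (e -> (t -> t)) takes murn : e, giving (t -> t).

(t -> t)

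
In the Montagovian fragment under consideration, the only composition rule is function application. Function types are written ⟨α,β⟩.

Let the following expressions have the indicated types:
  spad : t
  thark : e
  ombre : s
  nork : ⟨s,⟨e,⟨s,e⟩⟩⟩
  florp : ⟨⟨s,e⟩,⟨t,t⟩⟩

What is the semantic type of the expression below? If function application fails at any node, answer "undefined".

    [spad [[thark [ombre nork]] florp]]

t

At [ombre nork], nork : ⟨s,⟨e,⟨s,e⟩⟩⟩ takes ombre : s, giving ⟨e,⟨s,e⟩⟩.
At [thark [ombre nork]], [ombre nork] : ⟨e,⟨s,e⟩⟩ takes thark : e, giving ⟨s,e⟩.
At [[thark [ombre nork]] florp], florp : ⟨⟨s,e⟩,⟨t,t⟩⟩ takes [thark [ombre nork]] : ⟨s,e⟩, giving ⟨t,t⟩.
At [spad [[thark [ombre nork]] florp]], [[thark [ombre nork]] florp] : ⟨t,t⟩ takes spad : t, giving t.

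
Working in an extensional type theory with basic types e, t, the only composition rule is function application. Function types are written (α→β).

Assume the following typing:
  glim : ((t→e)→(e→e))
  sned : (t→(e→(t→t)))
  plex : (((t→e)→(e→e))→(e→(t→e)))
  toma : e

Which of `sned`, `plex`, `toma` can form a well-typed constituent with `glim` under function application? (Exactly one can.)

plex

sned : (t→(e→(t→t))) — no; glim wants (t→e), and sned wants t.
plex — combines: plex : (((t→e)→(e→e))→(e→(t→e))) takes glim : ((t→e)→(e→e)) as argument, giving (e→(t→e)).
toma : e — no; glim wants (t→e), and toma wants nothing (atomic).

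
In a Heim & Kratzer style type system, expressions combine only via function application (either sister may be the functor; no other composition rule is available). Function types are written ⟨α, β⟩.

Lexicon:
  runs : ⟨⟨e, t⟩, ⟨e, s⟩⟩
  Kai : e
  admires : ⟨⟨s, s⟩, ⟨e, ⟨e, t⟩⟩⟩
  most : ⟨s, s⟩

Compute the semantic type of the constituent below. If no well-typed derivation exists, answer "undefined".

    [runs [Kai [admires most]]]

⟨e, s⟩

[admires most]: ⟨⟨s, s⟩, ⟨e, ⟨e, t⟩⟩⟩ applied to ⟨s, s⟩ yields ⟨e, ⟨e, t⟩⟩.
[Kai [admires most]]: ⟨e, ⟨e, t⟩⟩ applied to e yields ⟨e, t⟩.
[runs [Kai [admires most]]]: ⟨⟨e, t⟩, ⟨e, s⟩⟩ applied to ⟨e, t⟩ yields ⟨e, s⟩.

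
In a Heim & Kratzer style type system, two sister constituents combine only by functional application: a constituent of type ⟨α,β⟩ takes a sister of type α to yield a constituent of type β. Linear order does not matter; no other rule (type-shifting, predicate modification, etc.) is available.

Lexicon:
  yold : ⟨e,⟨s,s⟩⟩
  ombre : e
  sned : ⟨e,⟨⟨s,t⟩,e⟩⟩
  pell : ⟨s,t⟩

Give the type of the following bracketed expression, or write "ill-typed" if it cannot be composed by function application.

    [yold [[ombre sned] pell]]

⟨s,s⟩

[ombre sned] — sned of type ⟨e,⟨⟨s,t⟩,e⟩⟩ combines with ombre of type e: type ⟨⟨s,t⟩,e⟩.
[[ombre sned] pell] — [ombre sned] of type ⟨⟨s,t⟩,e⟩ combines with pell of type ⟨s,t⟩: type e.
[yold [[ombre sned] pell]] — yold of type ⟨e,⟨s,s⟩⟩ combines with [[ombre sned] pell] of type e: type ⟨s,s⟩.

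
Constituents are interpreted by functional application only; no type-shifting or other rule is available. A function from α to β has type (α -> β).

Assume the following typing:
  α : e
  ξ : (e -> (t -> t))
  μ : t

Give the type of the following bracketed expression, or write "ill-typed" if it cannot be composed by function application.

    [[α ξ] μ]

t

[α ξ]: ξ is (e -> (t -> t)), α is e; result (t -> t).
[[α ξ] μ]: [α ξ] is (t -> t), μ is t; result t.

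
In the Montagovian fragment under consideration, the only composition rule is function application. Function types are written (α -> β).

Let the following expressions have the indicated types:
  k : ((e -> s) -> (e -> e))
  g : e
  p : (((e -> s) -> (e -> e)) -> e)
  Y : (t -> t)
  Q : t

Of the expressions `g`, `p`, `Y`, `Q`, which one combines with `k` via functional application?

g : e — no; k wants (e -> s), and g wants nothing (atomic).
p — combines: p : (((e -> s) -> (e -> e)) -> e) takes k : ((e -> s) -> (e -> e)) as argument, giving e.
Y : (t -> t) — no; k wants (e -> s), and Y wants t.
Q : t — no; k wants (e -> s), and Q wants nothing (atomic).

p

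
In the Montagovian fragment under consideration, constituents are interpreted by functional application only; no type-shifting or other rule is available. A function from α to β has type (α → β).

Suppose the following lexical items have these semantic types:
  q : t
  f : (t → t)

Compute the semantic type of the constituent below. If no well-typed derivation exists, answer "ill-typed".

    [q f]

[q f] — f of type (t → t) combines with q of type t: type t.

t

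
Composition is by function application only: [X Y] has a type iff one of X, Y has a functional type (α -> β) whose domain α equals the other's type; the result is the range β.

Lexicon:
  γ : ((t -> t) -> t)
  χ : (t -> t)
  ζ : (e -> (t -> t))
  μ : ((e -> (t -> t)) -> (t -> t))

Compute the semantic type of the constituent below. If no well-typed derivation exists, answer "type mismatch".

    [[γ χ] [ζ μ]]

At [γ χ], γ : ((t -> t) -> t) takes χ : (t -> t), giving t.
At [ζ μ], μ : ((e -> (t -> t)) -> (t -> t)) takes ζ : (e -> (t -> t)), giving (t -> t).
At [[γ χ] [ζ μ]], [ζ μ] : (t -> t) takes [γ χ] : t, giving t.

t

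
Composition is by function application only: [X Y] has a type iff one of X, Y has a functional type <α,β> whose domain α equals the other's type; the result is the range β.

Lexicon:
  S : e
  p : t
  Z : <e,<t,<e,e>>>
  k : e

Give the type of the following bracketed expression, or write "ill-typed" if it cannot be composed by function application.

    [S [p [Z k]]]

e

[Z k] — Z of type <e,<t,<e,e>>> combines with k of type e: type <t,<e,e>>.
[p [Z k]] — [Z k] of type <t,<e,e>> combines with p of type t: type <e,e>.
[S [p [Z k]]] — [p [Z k]] of type <e,e> combines with S of type e: type e.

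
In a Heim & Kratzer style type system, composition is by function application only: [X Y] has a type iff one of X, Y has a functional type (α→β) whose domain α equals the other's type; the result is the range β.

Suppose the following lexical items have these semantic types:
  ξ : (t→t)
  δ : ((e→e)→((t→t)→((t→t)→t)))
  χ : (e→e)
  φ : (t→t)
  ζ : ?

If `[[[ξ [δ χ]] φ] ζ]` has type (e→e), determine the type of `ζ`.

(t→(e→e))

[[[ξ [δ χ]] φ] ζ] must have type (e→e). The sister [[ξ [δ χ]] φ] has type t; that is not a function onto (e→e), so ζ must be the functor, of type (t→(e→e)).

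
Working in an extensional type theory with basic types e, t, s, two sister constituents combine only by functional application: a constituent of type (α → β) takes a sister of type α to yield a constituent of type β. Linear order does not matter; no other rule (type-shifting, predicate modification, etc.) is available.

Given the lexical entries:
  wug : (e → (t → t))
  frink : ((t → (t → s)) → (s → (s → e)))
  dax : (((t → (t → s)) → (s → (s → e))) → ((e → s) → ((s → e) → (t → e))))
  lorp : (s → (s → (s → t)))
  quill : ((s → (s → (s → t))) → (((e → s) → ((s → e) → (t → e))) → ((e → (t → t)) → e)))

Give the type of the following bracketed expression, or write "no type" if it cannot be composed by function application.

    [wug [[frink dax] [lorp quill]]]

[frink dax]: functor dax : (((t → (t → s)) → (s → (s → e))) → ((e → s) → ((s → e) → (t → e)))), argument frink : ((t → (t → s)) → (s → (s → e))); result ((e → s) → ((s → e) → (t → e))).
[lorp quill]: functor quill : ((s → (s → (s → t))) → (((e → s) → ((s → e) → (t → e))) → ((e → (t → t)) → e))), argument lorp : (s → (s → (s → t))); result (((e → s) → ((s → e) → (t → e))) → ((e → (t → t)) → e)).
[[frink dax] [lorp quill]]: functor [lorp quill] : (((e → s) → ((s → e) → (t → e))) → ((e → (t → t)) → e)), argument [frink dax] : ((e → s) → ((s → e) → (t → e))); result ((e → (t → t)) → e).
[wug [[frink dax] [lorp quill]]]: functor [[frink dax] [lorp quill]] : ((e → (t → t)) → e), argument wug : (e → (t → t)); result e.

e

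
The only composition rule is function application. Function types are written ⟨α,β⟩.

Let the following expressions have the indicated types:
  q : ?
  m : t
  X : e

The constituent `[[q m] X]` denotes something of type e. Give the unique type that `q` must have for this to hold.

⟨t,⟨e,e⟩⟩

[[q m] X] must have type e. The sister X has type e; that is not a function onto e, so [q m] must be the functor, of type ⟨e,e⟩.
[q m] must have type ⟨e,e⟩. The sister m has type t; that is not a function onto ⟨e,e⟩, so q must be the functor, of type ⟨t,⟨e,e⟩⟩.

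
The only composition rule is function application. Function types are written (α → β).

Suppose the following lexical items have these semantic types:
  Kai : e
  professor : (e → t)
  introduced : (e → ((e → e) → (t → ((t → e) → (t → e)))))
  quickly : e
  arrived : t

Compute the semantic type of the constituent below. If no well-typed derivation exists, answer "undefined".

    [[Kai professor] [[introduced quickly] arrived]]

undefined

[Kai professor]: professor is (e → t), Kai is e; result t.
[introduced quickly]: introduced is (e → ((e → e) → (t → ((t → e) → (t → e))))), quickly is e; result ((e → e) → (t → ((t → e) → (t → e)))).
[[introduced quickly] arrived]: ((e → e) → (t → ((t → e) → (t → e)))) and t cannot combine by function application — type clash.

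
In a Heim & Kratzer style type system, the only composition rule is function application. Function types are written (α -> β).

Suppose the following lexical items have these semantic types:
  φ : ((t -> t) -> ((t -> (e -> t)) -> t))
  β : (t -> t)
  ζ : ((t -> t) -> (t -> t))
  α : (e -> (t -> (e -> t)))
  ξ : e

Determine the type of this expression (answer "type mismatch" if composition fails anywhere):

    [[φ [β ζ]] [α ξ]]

At [β ζ], ζ : ((t -> t) -> (t -> t)) takes β : (t -> t), giving (t -> t).
At [φ [β ζ]], φ : ((t -> t) -> ((t -> (e -> t)) -> t)) takes [β ζ] : (t -> t), giving ((t -> (e -> t)) -> t).
At [α ξ], α : (e -> (t -> (e -> t))) takes ξ : e, giving (t -> (e -> t)).
At [[φ [β ζ]] [α ξ]], [φ [β ζ]] : ((t -> (e -> t)) -> t) takes [α ξ] : (t -> (e -> t)), giving t.

t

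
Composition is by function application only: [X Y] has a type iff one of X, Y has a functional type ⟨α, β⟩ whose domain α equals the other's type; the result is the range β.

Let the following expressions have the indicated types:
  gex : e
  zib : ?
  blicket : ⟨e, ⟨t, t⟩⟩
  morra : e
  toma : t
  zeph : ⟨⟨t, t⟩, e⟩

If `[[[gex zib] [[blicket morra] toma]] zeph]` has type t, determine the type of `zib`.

At [[[gex zib] [[blicket morra] toma]] zeph] (required: t): zeph is ⟨⟨t, t⟩, e⟩, which is not a function with range t; hence [[gex zib] [[blicket morra] toma]] is the functor — type ⟨⟨⟨t, t⟩, e⟩, t⟩.
At [[gex zib] [[blicket morra] toma]] (required: ⟨⟨⟨t, t⟩, e⟩, t⟩): [[blicket morra] toma] is t, which is not a function with range ⟨⟨⟨t, t⟩, e⟩, t⟩; hence [gex zib] is the functor — type ⟨t, ⟨⟨⟨t, t⟩, e⟩, t⟩⟩.
At [gex zib] (required: ⟨t, ⟨⟨⟨t, t⟩, e⟩, t⟩⟩): gex is e, which is not a function with range ⟨t, ⟨⟨⟨t, t⟩, e⟩, t⟩⟩; hence zib is the functor — type ⟨e, ⟨t, ⟨⟨⟨t, t⟩, e⟩, t⟩⟩⟩.

⟨e, ⟨t, ⟨⟨⟨t, t⟩, e⟩, t⟩⟩⟩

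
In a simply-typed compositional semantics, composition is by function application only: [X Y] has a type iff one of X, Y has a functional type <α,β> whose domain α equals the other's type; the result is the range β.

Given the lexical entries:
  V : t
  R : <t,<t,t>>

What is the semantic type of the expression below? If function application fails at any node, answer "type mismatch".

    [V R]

<t,t>

[V R]: R is <t,<t,t>>, V is t; result <t,t>.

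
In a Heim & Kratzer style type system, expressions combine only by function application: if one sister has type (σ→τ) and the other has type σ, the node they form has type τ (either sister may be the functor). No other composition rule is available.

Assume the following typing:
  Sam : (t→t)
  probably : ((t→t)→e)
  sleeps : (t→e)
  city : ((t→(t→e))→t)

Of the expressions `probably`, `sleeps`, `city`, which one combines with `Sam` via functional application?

probably — combines: probably : ((t→t)→e) takes Sam : (t→t) as argument, giving e.
sleeps : (t→e) — does not combine with Sam.
city : ((t→(t→e))→t) — does not combine with Sam.

probably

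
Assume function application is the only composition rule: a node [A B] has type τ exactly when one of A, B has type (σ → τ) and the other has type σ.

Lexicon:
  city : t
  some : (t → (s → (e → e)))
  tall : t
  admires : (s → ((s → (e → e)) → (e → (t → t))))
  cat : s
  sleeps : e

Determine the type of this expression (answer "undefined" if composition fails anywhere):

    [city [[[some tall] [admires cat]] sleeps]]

[some tall]: (t → (s → (e → e))) applied to t yields (s → (e → e)).
[admires cat]: (s → ((s → (e → e)) → (e → (t → t)))) applied to s yields ((s → (e → e)) → (e → (t → t))).
[[some tall] [admires cat]]: ((s → (e → e)) → (e → (t → t))) applied to (s → (e → e)) yields (e → (t → t)).
[[[some tall] [admires cat]] sleeps]: (e → (t → t)) applied to e yields (t → t).
[city [[[some tall] [admires cat]] sleeps]]: (t → t) applied to t yields t.

t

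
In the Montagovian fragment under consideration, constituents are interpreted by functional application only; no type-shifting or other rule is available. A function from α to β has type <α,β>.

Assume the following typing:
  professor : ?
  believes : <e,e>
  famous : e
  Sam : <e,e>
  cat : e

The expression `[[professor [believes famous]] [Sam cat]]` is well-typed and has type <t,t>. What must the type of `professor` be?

<e,<e,<t,t>>>

At [[professor [believes famous]] [Sam cat]] (required: <t,t>): [Sam cat] is e, which is not a function with range <t,t>; hence [professor [believes famous]] is the functor — type <e,<t,t>>.
At [professor [believes famous]] (required: <e,<t,t>>): [believes famous] is e, which is not a function with range <e,<t,t>>; hence professor is the functor — type <e,<e,<t,t>>>.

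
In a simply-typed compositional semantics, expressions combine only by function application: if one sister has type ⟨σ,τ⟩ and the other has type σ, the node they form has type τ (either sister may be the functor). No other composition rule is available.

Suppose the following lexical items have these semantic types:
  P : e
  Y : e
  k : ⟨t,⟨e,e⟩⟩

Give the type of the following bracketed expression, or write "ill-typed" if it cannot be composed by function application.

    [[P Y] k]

[P Y]: e with e — neither is a function whose domain matches the other; composition fails here.

ill-typed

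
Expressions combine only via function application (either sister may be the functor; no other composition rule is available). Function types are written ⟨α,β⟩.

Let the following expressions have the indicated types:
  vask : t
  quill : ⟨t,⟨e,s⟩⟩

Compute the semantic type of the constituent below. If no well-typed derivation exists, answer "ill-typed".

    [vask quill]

[vask quill] — quill of type ⟨t,⟨e,s⟩⟩ combines with vask of type t: type ⟨e,s⟩.

⟨e,s⟩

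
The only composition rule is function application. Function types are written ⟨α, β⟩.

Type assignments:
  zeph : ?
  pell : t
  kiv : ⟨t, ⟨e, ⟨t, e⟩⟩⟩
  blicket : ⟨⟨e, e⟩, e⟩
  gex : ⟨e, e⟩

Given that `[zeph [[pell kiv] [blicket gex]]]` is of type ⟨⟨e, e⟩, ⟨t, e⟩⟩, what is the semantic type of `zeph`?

At [zeph [[pell kiv] [blicket gex]]] (required: ⟨⟨e, e⟩, ⟨t, e⟩⟩): [[pell kiv] [blicket gex]] is ⟨t, e⟩, which is not a function with range ⟨⟨e, e⟩, ⟨t, e⟩⟩; hence zeph is the functor — type ⟨⟨t, e⟩, ⟨⟨e, e⟩, ⟨t, e⟩⟩⟩.

⟨⟨t, e⟩, ⟨⟨e, e⟩, ⟨t, e⟩⟩⟩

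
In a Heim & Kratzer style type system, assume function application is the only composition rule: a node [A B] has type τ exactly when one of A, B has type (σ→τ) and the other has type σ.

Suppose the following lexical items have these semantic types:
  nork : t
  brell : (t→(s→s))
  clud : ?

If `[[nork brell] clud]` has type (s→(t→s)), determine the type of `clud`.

((s→s)→(s→(t→s)))

[[nork brell] clud] is required to be (s→(t→s)). [nork brell] : (s→s) cannot yield (s→(t→s)) as functor, so clud : ((s→s)→(s→(t→s))).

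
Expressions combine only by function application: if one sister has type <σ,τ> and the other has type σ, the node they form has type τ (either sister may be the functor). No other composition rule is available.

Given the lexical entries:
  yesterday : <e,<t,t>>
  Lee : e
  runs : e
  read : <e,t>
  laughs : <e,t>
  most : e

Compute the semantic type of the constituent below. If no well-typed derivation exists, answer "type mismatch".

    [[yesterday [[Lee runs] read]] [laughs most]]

At [Lee runs]: neither e nor e can take the other as argument; the node is ill-typed.

type mismatch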